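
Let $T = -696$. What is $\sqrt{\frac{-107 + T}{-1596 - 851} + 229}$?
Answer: $\frac{\sqrt{1373173202}}{2447} \approx 15.144$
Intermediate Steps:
$\sqrt{\frac{-107 + T}{-1596 - 851} + 229} = \sqrt{\frac{-107 - 696}{-1596 - 851} + 229} = \sqrt{- \frac{803}{-2447} + 229} = \sqrt{\left(-803\right) \left(- \frac{1}{2447}\right) + 229} = \sqrt{\frac{803}{2447} + 229} = \sqrt{\frac{561166}{2447}} = \frac{\sqrt{1373173202}}{2447}$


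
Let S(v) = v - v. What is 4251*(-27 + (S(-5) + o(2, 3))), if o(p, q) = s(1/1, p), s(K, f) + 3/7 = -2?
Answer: -875706/7 ≈ -1.2510e+5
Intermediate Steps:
s(K, f) = -17/7 (s(K, f) = -3/7 - 2 = -17/7)
o(p, q) = -17/7
S(v) = 0
4251*(-27 + (S(-5) + o(2, 3))) = 4251*(-27 + (0 - 17/7)) = 4251*(-27 - 17/7) = 4251*(-206/7) = -875706/7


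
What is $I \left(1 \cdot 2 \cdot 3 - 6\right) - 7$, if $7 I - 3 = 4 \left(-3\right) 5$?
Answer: $-7$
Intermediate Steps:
$I = - \frac{57}{7}$ ($I = \frac{3}{7} + \frac{4 \left(-3\right) 5}{7} = \frac{3}{7} + \frac{\left(-12\right) 5}{7} = \frac{3}{7} + \frac{1}{7} \left(-60\right) = \frac{3}{7} - \frac{60}{7} = - \frac{57}{7} \approx -8.1429$)
$I \left(1 \cdot 2 \cdot 3 - 6\right) - 7 = - \frac{57 \left(1 \cdot 2 \cdot 3 - 6\right)}{7} - 7 = - \frac{57 \left(2 \cdot 3 - 6\right)}{7} - 7 = - \frac{57 \left(6 - 6\right)}{7} - 7 = \left(- \frac{57}{7}\right) 0 - 7 = 0 - 7 = -7$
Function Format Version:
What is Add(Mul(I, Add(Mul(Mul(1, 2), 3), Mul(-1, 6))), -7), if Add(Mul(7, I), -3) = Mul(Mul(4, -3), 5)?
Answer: -7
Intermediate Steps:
I = Rational(-57, 7) (I = Add(Rational(3, 7), Mul(Rational(1, 7), Mul(Mul(4, -3), 5))) = Add(Rational(3, 7), Mul(Rational(1, 7), Mul(-12, 5))) = Add(Rational(3, 7), Mul(Rational(1, 7), -60)) = Add(Rational(3, 7), Rational(-60, 7)) = Rational(-57, 7) ≈ -8.1429)
Add(Mul(I, Add(Mul(Mul(1, 2), 3), Mul(-1, 6))), -7) = Add(Mul(Rational(-57, 7), Add(Mul(Mul(1, 2), 3), Mul(-1, 6))), -7) = Add(Mul(Rational(-57, 7), Add(Mul(2, 3), -6)), -7) = Add(Mul(Rational(-57, 7), Add(6, -6)), -7) = Add(Mul(Rational(-57, 7), 0), -7) = Add(0, -7) = -7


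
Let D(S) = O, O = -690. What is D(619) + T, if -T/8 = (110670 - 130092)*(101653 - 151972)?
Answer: -7818365634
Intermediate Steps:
D(S) = -690
T = -7818364944 (T = -8*(110670 - 130092)*(101653 - 151972) = -(-155376)*(-50319) = -8*977295618 = -7818364944)
D(619) + T = -690 - 7818364944 = -7818365634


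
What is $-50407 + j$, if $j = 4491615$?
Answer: $4441208$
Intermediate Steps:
$-50407 + j = -50407 + 4491615 = 4441208$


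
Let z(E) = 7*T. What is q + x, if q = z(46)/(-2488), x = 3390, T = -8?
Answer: 1054297/311 ≈ 3390.0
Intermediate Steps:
z(E) = -56 (z(E) = 7*(-8) = -56)
q = 7/311 (q = -56/(-2488) = -56*(-1/2488) = 7/311 ≈ 0.022508)
q + x = 7/311 + 3390 = 1054297/311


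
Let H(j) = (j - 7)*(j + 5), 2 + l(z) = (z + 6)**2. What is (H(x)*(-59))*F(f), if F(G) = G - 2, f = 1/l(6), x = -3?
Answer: -166970/71 ≈ -2351.7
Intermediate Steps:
l(z) = -2 + (6 + z)**2 (l(z) = -2 + (z + 6)**2 = -2 + (6 + z)**2)
f = 1/142 (f = 1/(-2 + (6 + 6)**2) = 1/(-2 + 12**2) = 1/(-2 + 144) = 1/142 ≈ 0.0070423)
F(G) = -2 + G
H(j) = (-7 + j)*(5 + j)
(H(x)*(-59))*F(f) = ((-35 + (-3)**2 - 2*(-3))*(-59))*(-2 + 1/142) = ((-35 + 9 + 6)*(-59))*(-283/142) = -20*(-59)*(-283/142) = 1180*(-283/142) = -166970/71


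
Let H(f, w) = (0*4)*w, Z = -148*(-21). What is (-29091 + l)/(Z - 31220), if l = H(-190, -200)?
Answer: 29091/28112 ≈ 1.0348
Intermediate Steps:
Z = 3108
H(f, w) = 0 (H(f, w) = 0*w = 0)
l = 0
(-29091 + l)/(Z - 31220) = (-29091 + 0)/(3108 - 31220) = -29091/(-28112) = -29091*(-1/28112) = 29091/28112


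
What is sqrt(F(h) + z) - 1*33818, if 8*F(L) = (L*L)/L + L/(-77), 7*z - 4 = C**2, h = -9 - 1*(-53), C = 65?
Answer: -33818 + sqrt(29869)/7 ≈ -33793.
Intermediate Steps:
h = 44 (h = -9 + 53 = 44)
z = 4229/7 (z = 4/7 + (1/7)*65**2 = 4/7 + (1/7)*4225 = 4/7 + 4225/7 = 4229/7 ≈ 604.14)
F(L) = 19*L/154 (F(L) = ((L*L)/L + L/(-77))/8 = (L**2/L + L*(-1/77))/8 = (L - L/77)/8 = (76*L/77)/8 = 19*L/154)
sqrt(F(h) + z) - 1*33818 = sqrt((19/154)*44 + 4229/7) - 1*33818 = sqrt(38/7 + 4229/7) - 33818 = sqrt(4267/7) - 33818 = sqrt(29869)/7 - 33818 = -33818 + sqrt(29869)/7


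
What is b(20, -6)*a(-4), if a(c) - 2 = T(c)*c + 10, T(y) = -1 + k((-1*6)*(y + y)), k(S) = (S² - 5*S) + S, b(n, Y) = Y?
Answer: 50592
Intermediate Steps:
k(S) = S² - 4*S
T(y) = -1 - 12*y*(-4 - 12*y) (T(y) = -1 + ((-1*6)*(y + y))*(-4 + (-1*6)*(y + y)) = -1 + (-12*y)*(-4 - 12*y) = -1 - 12*y*(-4 - 12*y))
a(c) = 12 + c*(-1 + 48*c*(1 + 3*c)) (a(c) = 2 + ((-1 + 48*c*(1 + 3*c))*c + 10) = 2 + (c*(-1 + 48*c*(1 + 3*c)) + 10) = 2 + (10 + c*(-1 + 48*c*(1 + 3*c))) = 12 + c*(-1 + 48*c*(1 + 3*c)))
b(20, -6)*a(-4) = -6*(12 - 4*(-1 + 48*(-4)*(1 + 3*(-4)))) = -6*(12 - 4*(-1 + 48*(-4)*(1 - 12))) = -6*(12 - 4*(-1 + 48*(-4)*(-11))) = -6*(12 - 4*(-1 + 2112)) = -6*(12 - 4*2111) = -6*(12 - 8444) = -6*(-8432) = 50592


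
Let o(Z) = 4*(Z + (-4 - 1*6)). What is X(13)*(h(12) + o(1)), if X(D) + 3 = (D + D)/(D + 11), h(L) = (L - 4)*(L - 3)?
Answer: -69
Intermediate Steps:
h(L) = (-4 + L)*(-3 + L)
o(Z) = -40 + 4*Z (o(Z) = 4*(Z + (-4 - 6)) = 4*(Z - 10) = 4*(-10 + Z) = -40 + 4*Z)
X(D) = -3 + 2*D/(11 + D) (X(D) = -3 + (D + D)/(D + 11) = -3 + (2*D)/(11 + D) = -3 + 2*D/(11 + D))
X(13)*(h(12) + o(1)) = ((-33 - 1*13)/(11 + 13))*((12 + 12**2 - 7*12) + (-40 + 4*1)) = ((-33 - 13)/24)*((12 + 144 - 84) + (-40 + 4)) = ((1/24)*(-46))*(72 - 36) = -23/12*36 = -69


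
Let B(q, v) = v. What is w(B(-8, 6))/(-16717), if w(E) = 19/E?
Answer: -19/100302 ≈ -0.00018943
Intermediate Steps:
w(B(-8, 6))/(-16717) = (19/6)/(-16717) = (19*(⅙))*(-1/16717) = (19/6)*(-1/16717) = -19/100302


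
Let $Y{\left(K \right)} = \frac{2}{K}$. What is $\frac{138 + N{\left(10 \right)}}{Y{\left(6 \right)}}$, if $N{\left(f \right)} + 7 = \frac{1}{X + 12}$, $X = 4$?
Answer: $\frac{6291}{16} \approx 393.19$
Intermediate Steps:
$N{\left(f \right)} = - \frac{111}{16}$ ($N{\left(f \right)} = -7 + \frac{1}{4 + 12} = -7 + \frac{1}{16} = - \frac{111}{16}$)
$\frac{138 + N{\left(10 \right)}}{Y{\left(6 \right)}} = \frac{138 - \frac{111}{16}}{2 \cdot \frac{1}{6}} = \frac{2097}{16 \cdot 2 \cdot \frac{1}{6}} = \frac{2097 \frac{1}{\frac{1}{3}}}{16} = \frac{2097}{16} \cdot 3 = \frac{6291}{16}$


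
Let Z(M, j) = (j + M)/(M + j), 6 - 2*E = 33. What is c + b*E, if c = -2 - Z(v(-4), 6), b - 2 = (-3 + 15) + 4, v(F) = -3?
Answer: -246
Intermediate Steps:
E = -27/2 (E = 3 - ½*33 = 3 - 33/2 = -27/2 ≈ -13.500)
Z(M, j) = 1 (Z(M, j) = (M + j)/(M + j) = 1)
b = 18 (b = 2 + ((-3 + 15) + 4) = 2 + (12 + 4) = 2 + 16 = 18)
c = -3 (c = -2 - 1*1 = -2 - 1 = -3)
c + b*E = -3 + 18*(-27/2) = -3 - 243 = -246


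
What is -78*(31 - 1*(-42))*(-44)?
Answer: 250536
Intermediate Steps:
-78*(31 - 1*(-42))*(-44) = -78*(31 + 42)*(-44) = -78*73*(-44) = -5694*(-44) = 250536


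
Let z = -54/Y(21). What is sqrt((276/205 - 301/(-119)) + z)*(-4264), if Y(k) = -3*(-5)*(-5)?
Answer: -104*sqrt(55816457)/85 ≈ -9141.0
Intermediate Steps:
Y(k) = -75 (Y(k) = 15*(-5) = -75)
z = 18/25 (z = -54/(-75) = -54*(-1/75) = 18/25 ≈ 0.72000)
sqrt((276/205 - 301/(-119)) + z)*(-4264) = sqrt((276/205 - 301/(-119)) + 18/25)*(-4264) = sqrt((276*(1/205) - 301*(-1/119)) + 18/25)*(-4264) = sqrt((276/205 + 43/17) + 18/25)*(-4264) = sqrt(13507/3485 + 18/25)*(-4264) = sqrt(80081/17425)*(-4264) = (sqrt(55816457)/3485)*(-4264) = -104*sqrt(55816457)/85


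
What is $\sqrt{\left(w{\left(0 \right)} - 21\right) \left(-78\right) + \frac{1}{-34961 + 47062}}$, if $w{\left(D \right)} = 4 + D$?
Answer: $\frac{\sqrt{194171762627}}{12101} \approx 36.414$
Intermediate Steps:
$\sqrt{\left(w{\left(0 \right)} - 21\right) \left(-78\right) + \frac{1}{-34961 + 47062}} = \sqrt{\left(\left(4 + 0\right) - 21\right) \left(-78\right) + \frac{1}{-34961 + 47062}} = \sqrt{\left(4 - 21\right) \left(-78\right) + \frac{1}{12101}} = \sqrt{\left(-17\right) \left(-78\right) + \frac{1}{12101}} = \sqrt{1326 + \frac{1}{12101}} = \sqrt{\frac{16045927}{12101}} = \frac{\sqrt{194171762627}}{12101}$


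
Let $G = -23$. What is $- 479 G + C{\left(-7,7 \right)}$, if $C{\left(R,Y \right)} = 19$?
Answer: $11036$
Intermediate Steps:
$- 479 G + C{\left(-7,7 \right)} = \left(-479\right) \left(-23\right) + 19 = 11017 + 19 = 11036$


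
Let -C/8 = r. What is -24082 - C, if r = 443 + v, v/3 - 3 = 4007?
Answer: 75702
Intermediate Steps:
v = 12030 (v = 9 + 3*4007 = 9 + 12021 = 12030)
r = 12473 (r = 443 + 12030 = 12473)
C = -99784 (C = -8*12473 = -99784)
-24082 - C = -24082 - 1*(-99784) = -24082 + 99784 = 75702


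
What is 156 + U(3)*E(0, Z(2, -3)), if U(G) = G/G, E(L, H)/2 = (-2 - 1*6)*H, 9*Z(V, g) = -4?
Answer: 1468/9 ≈ 163.11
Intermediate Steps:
Z(V, g) = -4/9 (Z(V, g) = (1/9)*(-4) = -4/9)
E(L, H) = -16*H (E(L, H) = 2*((-2 - 1*6)*H) = 2*((-2 - 6)*H) = 2*(-8*H) = -16*H)
U(G) = 1
156 + U(3)*E(0, Z(2, -3)) = 156 + 1*(-16*(-4/9)) = 156 + 1*(64/9) = 156 + 64/9 = 1468/9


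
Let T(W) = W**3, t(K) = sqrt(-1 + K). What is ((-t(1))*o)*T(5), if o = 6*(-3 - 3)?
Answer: 0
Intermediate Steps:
o = -36 (o = 6*(-6) = -36)
((-t(1))*o)*T(5) = (-sqrt(-1 + 1)*(-36))*5**3 = (-sqrt(0)*(-36))*125 = (-1*0*(-36))*125 = (0*(-36))*125 = 0*125 = 0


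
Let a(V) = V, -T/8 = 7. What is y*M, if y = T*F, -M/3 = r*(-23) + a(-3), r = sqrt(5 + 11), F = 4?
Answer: -63840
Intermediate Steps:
T = -56 (T = -8*7 = -56)
r = 4 (r = sqrt(16) = 4)
M = 285 (M = -3*(4*(-23) - 3) = -3*(-92 - 3) = -3*(-95) = 285)
y = -224 (y = -56*4 = -224)
y*M = -224*285 = -63840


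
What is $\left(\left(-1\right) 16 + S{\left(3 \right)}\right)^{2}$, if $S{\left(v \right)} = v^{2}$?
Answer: $49$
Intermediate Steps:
$\left(\left(-1\right) 16 + S{\left(3 \right)}\right)^{2} = \left(\left(-1\right) 16 + 3^{2}\right)^{2} = \left(-16 + 9\right)^{2} = \left(-7\right)^{2} = 49$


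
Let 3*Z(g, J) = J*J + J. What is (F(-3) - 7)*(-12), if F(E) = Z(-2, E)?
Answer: 60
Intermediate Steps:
Z(g, J) = J/3 + J²/3 (Z(g, J) = (J*J + J)/3 = (J² + J)/3 = (J + J²)/3 = J/3 + J²/3)
F(E) = E*(1 + E)/3
(F(-3) - 7)*(-12) = ((⅓)*(-3)*(1 - 3) - 7)*(-12) = ((⅓)*(-3)*(-2) - 7)*(-12) = (2 - 7)*(-12) = -5*(-12) = 60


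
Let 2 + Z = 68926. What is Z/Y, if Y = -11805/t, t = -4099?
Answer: 282519476/11805 ≈ 23932.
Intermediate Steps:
Z = 68924 (Z = -2 + 68926 = 68924)
Y = 11805/4099 (Y = -11805/(-4099) = -11805*(-1/4099) = 11805/4099 ≈ 2.8800)
Z/Y = 68924/(11805/4099) = 68924*(4099/11805) = 282519476/11805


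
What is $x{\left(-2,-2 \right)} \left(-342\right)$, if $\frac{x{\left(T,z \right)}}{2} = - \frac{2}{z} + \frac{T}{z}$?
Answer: $-1368$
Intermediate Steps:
$x{\left(T,z \right)} = - \frac{4}{z} + \frac{2 T}{z}$ ($x{\left(T,z \right)} = 2 \left(- \frac{2}{z} + \frac{T}{z}\right) = - \frac{4}{z} + \frac{2 T}{z}$)
$x{\left(-2,-2 \right)} \left(-342\right) = \frac{2 \left(-2 - 2\right)}{-2} \left(-342\right) = 2 \left(- \frac{1}{2}\right) \left(-4\right) \left(-342\right) = 4 \left(-342\right) = -1368$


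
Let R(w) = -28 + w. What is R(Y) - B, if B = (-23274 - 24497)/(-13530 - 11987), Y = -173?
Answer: -5176688/25517 ≈ -202.87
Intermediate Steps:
B = 47771/25517 (B = -47771/(-25517) = -47771*(-1/25517) = 47771/25517 ≈ 1.8721)
R(Y) - B = (-28 - 173) - 1*47771/25517 = -201 - 47771/25517 = -5176688/25517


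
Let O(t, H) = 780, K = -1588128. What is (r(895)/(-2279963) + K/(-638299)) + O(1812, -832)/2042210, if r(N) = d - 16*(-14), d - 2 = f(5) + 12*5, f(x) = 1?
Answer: 6214574981152603/2497499444368883 ≈ 2.4883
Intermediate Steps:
d = 63 (d = 2 + (1 + 12*5) = 2 + (1 + 60) = 2 + 61 = 63)
r(N) = 287 (r(N) = 63 - 16*(-14) = 63 + 224 = 287)
(r(895)/(-2279963) + K/(-638299)) + O(1812, -832)/2042210 = (287/(-2279963) - 1588128/(-638299)) + 780/2042210 = (287*(-1/2279963) - 1588128*(-1/638299)) + 780*(1/2042210) = (-41/325709 + 1588128/638299) + 78/204221 = 517241412493/207899728991 + 78/204221 = 6214574981152603/2497499444368883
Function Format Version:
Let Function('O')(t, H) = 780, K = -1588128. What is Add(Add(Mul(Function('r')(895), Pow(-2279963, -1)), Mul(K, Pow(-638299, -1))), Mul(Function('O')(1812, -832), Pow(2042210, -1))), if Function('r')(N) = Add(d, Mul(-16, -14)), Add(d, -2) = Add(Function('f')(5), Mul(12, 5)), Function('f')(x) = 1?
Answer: Rational(6214574981152603, 2497499444368883) ≈ 2.4883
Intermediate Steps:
d = 63 (d = Add(2, Add(1, Mul(12, 5))) = Add(2, Add(1, 60)) = Add(2, 61) = 63)
Function('r')(N) = 287 (Function('r')(N) = Add(63, Mul(-16, -14)) = Add(63, 224) = 287)
Add(Add(Mul(Function('r')(895), Pow(-2279963, -1)), Mul(K, Pow(-638299, -1))), Mul(Function('O')(1812, -832), Pow(2042210, -1))) = Add(Add(Mul(287, Pow(-2279963, -1)), Mul(-1588128, Pow(-638299, -1))), Mul(780, Pow(2042210, -1))) = Add(Add(Mul(287, Rational(-1, 2279963)), Mul(-1588128, Rational(-1, 638299))), Mul(780, Rational(1, 2042210))) = Add(Add(Rational(-41, 325709), Rational(1588128, 638299)), Rational(78, 204221)) = Add(Rational(517241412493, 207899728991), Rational(78, 204221)) = Rational(6214574981152603, 2497499444368883)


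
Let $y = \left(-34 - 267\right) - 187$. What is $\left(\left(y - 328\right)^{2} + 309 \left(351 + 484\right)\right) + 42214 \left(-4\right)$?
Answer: $755015$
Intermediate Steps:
$y = -488$ ($y = -301 - 187 = -488$)
$\left(\left(y - 328\right)^{2} + 309 \left(351 + 484\right)\right) + 42214 \left(-4\right) = \left(\left(-488 - 328\right)^{2} + 309 \left(351 + 484\right)\right) + 42214 \left(-4\right) = \left(\left(-816\right)^{2} + 309 \cdot 835\right) - 168856 = \left(665856 + 258015\right) - 168856 = 923871 - 168856 = 755015$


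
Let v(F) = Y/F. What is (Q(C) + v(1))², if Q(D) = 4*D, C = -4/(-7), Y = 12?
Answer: 10000/49 ≈ 204.08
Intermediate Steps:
C = 4/7 (C = -4*(-⅐) = 4/7 ≈ 0.57143)
v(F) = 12/F
(Q(C) + v(1))² = (4*(4/7) + 12/1)² = (16/7 + 12*1)² = (16/7 + 12)² = (100/7)² = 10000/49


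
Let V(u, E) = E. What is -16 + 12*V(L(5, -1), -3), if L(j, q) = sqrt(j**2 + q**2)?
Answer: -52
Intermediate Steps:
-16 + 12*V(L(5, -1), -3) = -16 + 12*(-3) = -16 - 36 = -52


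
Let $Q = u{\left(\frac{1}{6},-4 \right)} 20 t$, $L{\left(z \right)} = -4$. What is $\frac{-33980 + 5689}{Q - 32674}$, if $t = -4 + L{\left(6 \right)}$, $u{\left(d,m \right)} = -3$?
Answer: $\frac{28291}{32194} \approx 0.87877$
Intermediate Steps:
$t = -8$ ($t = -4 - 4 = -8$)
$Q = 480$ ($Q = \left(-3\right) 20 \left(-8\right) = \left(-60\right) \left(-8\right) = 480$)
$\frac{-33980 + 5689}{Q - 32674} = \frac{-33980 + 5689}{480 - 32674} = - \frac{28291}{-32194} = \left(-28291\right) \left(- \frac{1}{32194}\right) = \frac{28291}{32194}$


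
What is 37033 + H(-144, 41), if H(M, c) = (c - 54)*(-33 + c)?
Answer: 36929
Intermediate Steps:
H(M, c) = (-54 + c)*(-33 + c)
37033 + H(-144, 41) = 37033 + (1782 + 41**2 - 87*41) = 37033 + (1782 + 1681 - 3567) = 37033 - 104 = 36929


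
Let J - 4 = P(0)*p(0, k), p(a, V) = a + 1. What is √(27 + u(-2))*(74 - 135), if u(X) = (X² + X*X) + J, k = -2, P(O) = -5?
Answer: -61*√34 ≈ -355.69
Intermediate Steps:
p(a, V) = 1 + a
J = -1 (J = 4 - 5*(1 + 0) = 4 - 5*1 = 4 - 5 = -1)
u(X) = -1 + 2*X² (u(X) = (X² + X*X) - 1 = (X² + X²) - 1 = 2*X² - 1 = -1 + 2*X²)
√(27 + u(-2))*(74 - 135) = √(27 + (-1 + 2*(-2)²))*(74 - 135) = √(27 + (-1 + 2*4))*(-61) = √(27 + (-1 + 8))*(-61) = √(27 + 7)*(-61) = √34*(-61) = -61*√34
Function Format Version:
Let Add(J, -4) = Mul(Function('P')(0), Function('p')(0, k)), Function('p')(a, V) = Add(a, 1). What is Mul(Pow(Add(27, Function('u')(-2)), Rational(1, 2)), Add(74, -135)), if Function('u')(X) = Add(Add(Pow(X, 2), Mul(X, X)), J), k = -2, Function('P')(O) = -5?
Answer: Mul(-61, Pow(34, Rational(1, 2))) ≈ -355.69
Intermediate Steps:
Function('p')(a, V) = Add(1, a)
J = -1 (J = Add(4, Mul(-5, Add(1, 0))) = Add(4, Mul(-5, 1)) = Add(4, -5) = -1)
Function('u')(X) = Add(-1, Mul(2, Pow(X, 2))) (Function('u')(X) = Add(Add(Pow(X, 2), Mul(X, X)), -1) = Add(Add(Pow(X, 2), Pow(X, 2)), -1) = Add(Mul(2, Pow(X, 2)), -1) = Add(-1, Mul(2, Pow(X, 2))))
Mul(Pow(Add(27, Function('u')(-2)), Rational(1, 2)), Add(74, -135)) = Mul(Pow(Add(27, Add(-1, Mul(2, Pow(-2, 2)))), Rational(1, 2)), Add(74, -135)) = Mul(Pow(Add(27, Add(-1, Mul(2, 4))), Rational(1, 2)), -61) = Mul(Pow(Add(27, Add(-1, 8)), Rational(1, 2)), -61) = Mul(Pow(Add(27, 7), Rational(1, 2)), -61) = Mul(Pow(34, Rational(1, 2)), -61) = Mul(-61, Pow(34, Rational(1, 2)))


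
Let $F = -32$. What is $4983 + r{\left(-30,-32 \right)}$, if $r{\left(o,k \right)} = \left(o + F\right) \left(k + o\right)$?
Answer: $8827$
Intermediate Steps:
$r{\left(o,k \right)} = \left(-32 + o\right) \left(k + o\right)$ ($r{\left(o,k \right)} = \left(o - 32\right) \left(k + o\right) = \left(-32 + o\right) \left(k + o\right)$)
$4983 + r{\left(-30,-32 \right)} = 4983 - \left(-2944 - 900\right) = 4983 + \left(900 + 1024 + 960 + 960\right) = 4983 + 3844 = 8827$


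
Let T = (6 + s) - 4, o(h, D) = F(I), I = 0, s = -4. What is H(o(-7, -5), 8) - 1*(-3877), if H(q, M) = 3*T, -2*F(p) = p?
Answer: 3871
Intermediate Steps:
F(p) = -p/2
o(h, D) = 0 (o(h, D) = -½*0 = 0)
T = -2 (T = (6 - 4) - 4 = 2 - 4 = -2)
H(q, M) = -6 (H(q, M) = 3*(-2) = -6)
H(o(-7, -5), 8) - 1*(-3877) = -6 - 1*(-3877) = -6 + 3877 = 3871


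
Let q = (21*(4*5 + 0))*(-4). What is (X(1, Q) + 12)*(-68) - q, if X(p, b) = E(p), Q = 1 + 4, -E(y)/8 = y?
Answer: 1408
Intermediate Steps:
E(y) = -8*y
Q = 5
X(p, b) = -8*p
q = -1680 (q = (21*(20 + 0))*(-4) = (21*20)*(-4) = 420*(-4) = -1680)
(X(1, Q) + 12)*(-68) - q = (-8*1 + 12)*(-68) - 1*(-1680) = (-8 + 12)*(-68) + 1680 = 4*(-68) + 1680 = -272 + 1680 = 1408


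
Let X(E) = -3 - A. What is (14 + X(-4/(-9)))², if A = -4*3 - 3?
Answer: 676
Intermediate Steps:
A = -15 (A = -12 - 3 = -15)
X(E) = 12 (X(E) = -3 - 1*(-15) = -3 + 15 = 12)
(14 + X(-4/(-9)))² = (14 + 12)² = 26² = 676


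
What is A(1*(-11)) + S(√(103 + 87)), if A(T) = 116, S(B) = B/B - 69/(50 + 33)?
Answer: 9642/83 ≈ 116.17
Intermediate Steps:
S(B) = 14/83 (S(B) = 1 - 69/83 = 14/83)
A(1*(-11)) + S(√(103 + 87)) = 116 + 14/83 = 9642/83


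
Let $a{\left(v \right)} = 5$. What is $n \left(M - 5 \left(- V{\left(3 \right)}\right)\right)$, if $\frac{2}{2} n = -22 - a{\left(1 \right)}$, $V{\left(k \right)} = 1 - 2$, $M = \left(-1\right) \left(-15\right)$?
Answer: $-270$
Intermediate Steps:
$M = 15$
$V{\left(k \right)} = -1$
$n = -27$ ($n = -22 - 5 = -27$)
$n \left(M - 5 \left(- V{\left(3 \right)}\right)\right) = - 27 \left(15 - 5 \left(\left(-1\right) \left(-1\right)\right)\right) = - 27 \left(15 - 5\right) = \left(-27\right) 10 = -270$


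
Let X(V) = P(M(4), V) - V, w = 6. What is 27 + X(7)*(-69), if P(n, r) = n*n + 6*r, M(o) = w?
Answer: -4872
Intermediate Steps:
M(o) = 6
P(n, r) = n² + 6*r
X(V) = 36 + 5*V (X(V) = (6² + 6*V) - V = (36 + 6*V) - V = 36 + 5*V)
27 + X(7)*(-69) = 27 + (36 + 5*7)*(-69) = 27 + (36 + 35)*(-69) = 27 + 71*(-69) = 27 - 4899 = -4872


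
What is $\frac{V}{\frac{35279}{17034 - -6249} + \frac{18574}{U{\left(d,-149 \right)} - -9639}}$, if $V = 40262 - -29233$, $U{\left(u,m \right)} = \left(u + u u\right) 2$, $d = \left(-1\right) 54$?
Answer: $\frac{2762014909095}{108272191} \approx 25510.0$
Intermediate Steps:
$d = -54$
$U{\left(u,m \right)} = 2 u + 2 u^{2}$ ($U{\left(u,m \right)} = \left(u + u^{2}\right) 2 = 2 u + 2 u^{2}$)
$V = 69495$ ($V = 40262 + 29233 = 69495$)
$\frac{V}{\frac{35279}{17034 - -6249} + \frac{18574}{U{\left(d,-149 \right)} - -9639}} = \frac{69495}{\frac{35279}{17034 - -6249} + \frac{18574}{2 \left(-54\right) \left(1 - 54\right) - -9639}} = \frac{69495}{\frac{35279}{17034 + 6249} + \frac{18574}{2 \left(-54\right) \left(-53\right) + 9639}} = \frac{69495}{\frac{35279}{23283} + \frac{18574}{5724 + 9639}} = \frac{69495}{35279 \cdot \frac{1}{23283} + \frac{18574}{15363}} = \frac{69495}{\frac{35279}{23283} + 18574 \cdot \frac{1}{15363}} = \frac{69495}{\frac{35279}{23283} + \frac{18574}{15363}} = \frac{69495}{\frac{108272191}{39744081}} = 69495 \cdot \frac{39744081}{108272191} = \frac{2762014909095}{108272191}$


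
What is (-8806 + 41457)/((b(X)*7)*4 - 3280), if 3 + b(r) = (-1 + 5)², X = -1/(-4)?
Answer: -32651/2916 ≈ -11.197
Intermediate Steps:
X = ¼ (X = -1*(-¼) = ¼ ≈ 0.25000)
b(r) = 13 (b(r) = -3 + (-1 + 5)² = -3 + 4² = -3 + 16 = 13)
(-8806 + 41457)/((b(X)*7)*4 - 3280) = (-8806 + 41457)/((13*7)*4 - 3280) = 32651/(91*4 - 3280) = 32651/(364 - 3280) = 32651/(-2916) = 32651*(-1/2916) = -32651/2916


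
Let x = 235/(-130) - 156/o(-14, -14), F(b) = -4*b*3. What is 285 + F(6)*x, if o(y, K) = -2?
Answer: -67611/13 ≈ -5200.8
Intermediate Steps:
F(b) = -12*b
x = 1981/26 (x = 235/(-130) - 156/(-2) = 235*(-1/130) - 156*(-½) = -47/26 + 78 = 1981/26 ≈ 76.192)
285 + F(6)*x = 285 - 12*6*(1981/26) = 285 - 72*1981/26 = 285 - 71316/13 = -67611/13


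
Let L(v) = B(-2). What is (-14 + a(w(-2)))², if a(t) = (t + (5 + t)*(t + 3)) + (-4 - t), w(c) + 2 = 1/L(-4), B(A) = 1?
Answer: 100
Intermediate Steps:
L(v) = 1
w(c) = -1 (w(c) = -2 + 1/1 = -2 + 1 = -1)
a(t) = -4 + (3 + t)*(5 + t) (a(t) = (t + (5 + t)*(3 + t)) + (-4 - t) = (t + (3 + t)*(5 + t)) + (-4 - t) = -4 + (3 + t)*(5 + t))
(-14 + a(w(-2)))² = (-14 + (11 + (-1)² + 8*(-1)))² = (-14 + (11 + 1 - 8))² = (-14 + 4)² = (-10)² = 100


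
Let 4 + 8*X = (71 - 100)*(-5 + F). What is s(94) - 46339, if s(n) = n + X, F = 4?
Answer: -369935/8 ≈ -46242.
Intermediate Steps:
X = 25/8 (X = -1/2 + ((71 - 100)*(-5 + 4))/8 = -1/2 + (-29*(-1))/8 = -1/2 + (1/8)*29 = -1/2 + 29/8 = 25/8 ≈ 3.1250)
s(n) = 25/8 + n (s(n) = n + 25/8 = 25/8 + n)
s(94) - 46339 = (25/8 + 94) - 46339 = 777/8 - 46339 = -369935/8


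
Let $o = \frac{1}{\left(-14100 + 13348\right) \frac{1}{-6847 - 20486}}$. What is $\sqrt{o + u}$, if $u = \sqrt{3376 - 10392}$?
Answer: $\frac{\sqrt{1284651 + 70688 i \sqrt{1754}}}{188} \approx 7.9892 + 5.2422 i$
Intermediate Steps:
$u = 2 i \sqrt{1754}$ ($u = \sqrt{-7016} = 2 i \sqrt{1754} \approx 83.762 i$)
$o = \frac{27333}{752}$ ($o = \frac{1}{\left(-752\right) \frac{1}{-27333}} = \frac{1}{\left(-752\right) \left(- \frac{1}{27333}\right)} = \frac{1}{\frac{752}{27333}} = \frac{27333}{752} \approx 36.347$)
$\sqrt{o + u} = \sqrt{\frac{27333}{752} + 2 i \sqrt{1754}}$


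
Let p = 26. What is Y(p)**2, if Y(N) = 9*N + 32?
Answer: 70756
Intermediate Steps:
Y(N) = 32 + 9*N
Y(p)**2 = (32 + 9*26)**2 = (32 + 234)**2 = 266**2 = 70756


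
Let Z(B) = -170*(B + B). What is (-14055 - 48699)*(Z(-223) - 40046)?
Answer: -2244961596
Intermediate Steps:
Z(B) = -340*B
(-14055 - 48699)*(Z(-223) - 40046) = (-14055 - 48699)*(-340*(-223) - 40046) = -62754*(75820 - 40046) = -62754*35774 = -2244961596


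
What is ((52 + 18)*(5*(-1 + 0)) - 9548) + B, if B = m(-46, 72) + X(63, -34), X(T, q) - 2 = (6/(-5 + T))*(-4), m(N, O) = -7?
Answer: -287199/29 ≈ -9903.4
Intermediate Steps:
X(T, q) = 2 - 24/(-5 + T) (X(T, q) = 2 + (6/(-5 + T))*(-4) = 2 - 24/(-5 + T))
B = -157/29 (B = -7 + 2*(-17 + 63)/(-5 + 63) = -7 + 2*46/58 = -7 + 2*(1/58)*46 = -7 + 46/29 = -157/29 ≈ -5.4138)
((52 + 18)*(5*(-1 + 0)) - 9548) + B = ((52 + 18)*(5*(-1 + 0)) - 9548) - 157/29 = (70*(5*(-1)) - 9548) - 157/29 = (70*(-5) - 9548) - 157/29 = (-350 - 9548) - 157/29 = -9898 - 157/29 = -287199/29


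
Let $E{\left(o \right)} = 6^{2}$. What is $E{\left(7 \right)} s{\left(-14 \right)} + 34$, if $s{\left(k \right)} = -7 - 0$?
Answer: $-218$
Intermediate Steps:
$E{\left(o \right)} = 36$
$s{\left(k \right)} = -7$ ($s{\left(k \right)} = -7 + 0 = -7$)
$E{\left(7 \right)} s{\left(-14 \right)} + 34 = 36 \left(-7\right) + 34 = -252 + 34 = -218$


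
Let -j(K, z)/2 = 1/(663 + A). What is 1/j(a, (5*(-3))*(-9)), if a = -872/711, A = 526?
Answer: -1189/2 ≈ -594.50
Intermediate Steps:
a = -872/711 (a = -872*1/711 = -872/711 ≈ -1.2264)
j(K, z) = -2/1189 (j(K, z) = -2/(663 + 526) = -2/1189)
1/j(a, (5*(-3))*(-9)) = 1/(-2/1189) = -1189/2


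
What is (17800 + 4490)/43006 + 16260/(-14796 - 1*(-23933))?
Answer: 451470645/196472911 ≈ 2.2979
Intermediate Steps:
(17800 + 4490)/43006 + 16260/(-14796 - 1*(-23933)) = 22290*(1/43006) + 16260/(-14796 + 23933) = 11145/21503 + 16260/9137 = 451470645/196472911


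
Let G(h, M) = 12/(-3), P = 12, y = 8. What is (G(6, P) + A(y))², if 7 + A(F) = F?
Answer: 9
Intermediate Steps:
A(F) = -7 + F
G(h, M) = -4 (G(h, M) = 12*(-⅓) = -4)
(G(6, P) + A(y))² = (-4 + (-7 + 8))² = (-4 + 1)² = (-3)² = 9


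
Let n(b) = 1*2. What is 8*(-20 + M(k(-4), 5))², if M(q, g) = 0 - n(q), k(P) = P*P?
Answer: 3872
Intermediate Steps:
n(b) = 2
k(P) = P²
M(q, g) = -2 (M(q, g) = 0 - 1*2 = 0 - 2 = -2)
8*(-20 + M(k(-4), 5))² = 8*(-20 - 2)² = 8*(-22)² = 8*484 = 3872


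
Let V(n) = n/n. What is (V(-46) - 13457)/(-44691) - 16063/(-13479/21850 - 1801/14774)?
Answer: 57935170663275619/2664595806459 ≈ 21743.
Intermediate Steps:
V(n) = 1
(V(-46) - 13457)/(-44691) - 16063/(-13479/21850 - 1801/14774) = (1 - 13457)/(-44691) - 16063/(-13479/21850 - 1801/14774) = -13456*(-1/44691) - 16063/(-13479*1/21850 - 1801*1/14774) = 13456/44691 - 16063/(-13479/21850 - 1801/14774) = 13456/44691 - 16063/(-59622649/80702975) = 13456/44691 - 16063*(-80702975/59622649) = 13456/44691 + 1296331887425/59622649 = 57935170663275619/2664595806459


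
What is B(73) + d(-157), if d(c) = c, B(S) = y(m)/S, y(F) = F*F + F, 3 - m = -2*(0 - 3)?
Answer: -11455/73 ≈ -156.92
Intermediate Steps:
m = -3 (m = 3 - (-2)*(0 - 3) = 3 - (-2)*(-3) = 3 - 1*6 = 3 - 6 = -3)
y(F) = F + F² (y(F) = F² + F = F + F²)
B(S) = 6/S (B(S) = (-3*(1 - 3))/S = (-3*(-2))/S = 6/S)
B(73) + d(-157) = 6/73 - 157 = -11455/73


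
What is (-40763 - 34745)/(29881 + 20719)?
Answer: -18877/12650 ≈ -1.4923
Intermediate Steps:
(-40763 - 34745)/(29881 + 20719) = -75508/50600 = -75508*1/50600 = -18877/12650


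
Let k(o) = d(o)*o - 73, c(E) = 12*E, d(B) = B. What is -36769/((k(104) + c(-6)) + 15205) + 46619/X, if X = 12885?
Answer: 732544679/333412260 ≈ 2.1971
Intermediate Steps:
k(o) = -73 + o² (k(o) = o*o - 73 = o² - 73 = -73 + o²)
-36769/((k(104) + c(-6)) + 15205) + 46619/X = -36769/(((-73 + 104²) + 12*(-6)) + 15205) + 46619/12885 = -36769/(((-73 + 10816) - 72) + 15205) + 46619*(1/12885) = -36769/((10743 - 72) + 15205) + 46619/12885 = -36769/(10671 + 15205) + 46619/12885 = -36769/25876 + 46619/12885 = 732544679/333412260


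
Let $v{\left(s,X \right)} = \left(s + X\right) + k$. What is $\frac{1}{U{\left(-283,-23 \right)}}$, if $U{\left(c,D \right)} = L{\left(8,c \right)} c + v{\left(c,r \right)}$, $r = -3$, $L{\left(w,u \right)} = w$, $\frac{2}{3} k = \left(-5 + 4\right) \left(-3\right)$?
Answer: $- \frac{2}{5091} \approx -0.00039285$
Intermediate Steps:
$k = \frac{9}{2}$ ($k = \frac{3 \left(-5 + 4\right) \left(-3\right)}{2} = \frac{3 \left(\left(-1\right) \left(-3\right)\right)}{2} = \frac{3}{2} \cdot 3 = \frac{9}{2} \approx 4.5$)
$v{\left(s,X \right)} = \frac{9}{2} + X + s$ ($v{\left(s,X \right)} = \left(s + X\right) + \frac{9}{2} = \left(X + s\right) + \frac{9}{2} = \frac{9}{2} + X + s$)
$U{\left(c,D \right)} = \frac{3}{2} + 9 c$ ($U{\left(c,D \right)} = 8 c + \left(\frac{9}{2} - 3 + c\right) = 8 c + \left(\frac{3}{2} + c\right) = \frac{3}{2} + 9 c$)
$\frac{1}{U{\left(-283,-23 \right)}} = \frac{1}{\frac{3}{2} + 9 \left(-283\right)} = \frac{1}{\frac{3}{2} - 2547} = \frac{1}{- \frac{5091}{2}} = - \frac{2}{5091}$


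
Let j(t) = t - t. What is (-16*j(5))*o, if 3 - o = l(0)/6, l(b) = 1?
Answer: 0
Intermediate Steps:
j(t) = 0
o = 17/6 (o = 3 - 1/6 = 3 - 1*⅙ = 3 - ⅙ = 17/6 ≈ 2.8333)
(-16*j(5))*o = -16*0*(17/6) = 0*(17/6) = 0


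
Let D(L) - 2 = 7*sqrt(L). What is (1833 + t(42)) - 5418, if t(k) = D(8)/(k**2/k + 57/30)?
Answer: -1573795/439 + 140*sqrt(2)/439 ≈ -3584.5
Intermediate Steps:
D(L) = 2 + 7*sqrt(L)
t(k) = (2 + 14*sqrt(2))/(19/10 + k) (t(k) = (2 + 7*sqrt(8))/(k**2/k + 57/30) = (2 + 7*(2*sqrt(2)))/(k + 57*(1/30)) = (2 + 14*sqrt(2))/(k + 19/10) = (2 + 14*sqrt(2))/(19/10 + k))
(1833 + t(42)) - 5418 = (1833 + 20*(1 + 7*sqrt(2))/(19 + 10*42)) - 5418 = (1833 + 20*(1 + 7*sqrt(2))/(19 + 420)) - 5418 = (1833 + 20*(1 + 7*sqrt(2))/439) - 5418 = (1833 + 20*(1/439)*(1 + 7*sqrt(2))) - 5418 = (1833 + (20/439 + 140*sqrt(2)/439)) - 5418 = (804707/439 + 140*sqrt(2)/439) - 5418 = -1573795/439 + 140*sqrt(2)/439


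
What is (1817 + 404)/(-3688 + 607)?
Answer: -2221/3081 ≈ -0.72087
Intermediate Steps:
(1817 + 404)/(-3688 + 607) = 2221/(-3081) = 2221*(-1/3081) = -2221/3081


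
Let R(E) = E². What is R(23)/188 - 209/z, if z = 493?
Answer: 221505/92684 ≈ 2.3899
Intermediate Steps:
R(23)/188 - 209/z = 23²/188 - 209/493 = 529*(1/188) - 209*1/493 = 529/188 - 209/493 = 221505/92684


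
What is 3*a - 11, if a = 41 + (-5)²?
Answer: 187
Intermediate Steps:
a = 66 (a = 41 + 25 = 66)
3*a - 11 = 3*66 - 11 = 198 - 11 = 187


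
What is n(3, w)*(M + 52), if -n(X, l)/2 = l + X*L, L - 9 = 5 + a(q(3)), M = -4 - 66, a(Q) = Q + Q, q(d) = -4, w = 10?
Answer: 1008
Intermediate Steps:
a(Q) = 2*Q
M = -70
L = 6 (L = 9 + (5 + 2*(-4)) = 9 + (5 - 8) = 9 - 3 = 6)
n(X, l) = -12*X - 2*l (n(X, l) = -2*(l + X*6) = -2*(l + 6*X) = -12*X - 2*l)
n(3, w)*(M + 52) = (-12*3 - 2*10)*(-70 + 52) = (-36 - 20)*(-18) = -56*(-18) = 1008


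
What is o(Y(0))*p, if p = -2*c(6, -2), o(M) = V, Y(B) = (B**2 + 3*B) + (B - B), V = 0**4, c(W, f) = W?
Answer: 0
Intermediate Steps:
V = 0
Y(B) = B**2 + 3*B (Y(B) = (B**2 + 3*B) + 0 = B**2 + 3*B)
o(M) = 0
p = -12 (p = -2*6 = -12)
o(Y(0))*p = 0*(-12) = 0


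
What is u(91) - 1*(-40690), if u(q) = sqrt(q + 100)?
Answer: 40690 + sqrt(191) ≈ 40704.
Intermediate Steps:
u(q) = sqrt(100 + q)
u(91) - 1*(-40690) = sqrt(100 + 91) - 1*(-40690) = sqrt(191) + 40690 = 40690 + sqrt(191)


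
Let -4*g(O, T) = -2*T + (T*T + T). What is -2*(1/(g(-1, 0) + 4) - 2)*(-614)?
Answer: -2149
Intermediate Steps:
g(O, T) = -T²/4 + T/4 (g(O, T) = -(-2*T + (T*T + T))/4 = -(-2*T + (T² + T))/4 = -(-2*T + (T + T²))/4 = -(T² - T)/4 = -T²/4 + T/4)
-2*(1/(g(-1, 0) + 4) - 2)*(-614) = -2*(1/((¼)*0*(1 - 1*0) + 4) - 2)*(-614) = -2*(1/((¼)*0*(1 + 0) + 4) - 2)*(-614) = -2*(1/((¼)*0*1 + 4) - 2)*(-614) = -2*(1/(0 + 4) - 2)*(-614) = -2*(1/4 - 2)*(-614) = -2*(¼ - 2)*(-614) = -2*(-7/4)*(-614) = (7/2)*(-614) = -2149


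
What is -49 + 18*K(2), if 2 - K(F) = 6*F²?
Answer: -445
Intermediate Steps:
K(F) = 2 - 6*F²
-49 + 18*K(2) = -49 + 18*(2 - 6*2²) = -49 + 18*(2 - 6*4) = -49 + 18*(2 - 24) = -49 + 18*(-22) = -49 - 396 = -445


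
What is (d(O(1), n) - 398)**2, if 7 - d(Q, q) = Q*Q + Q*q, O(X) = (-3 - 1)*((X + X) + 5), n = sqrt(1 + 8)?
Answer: 1190281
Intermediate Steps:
n = 3 (n = sqrt(9) = 3)
O(X) = -20 - 8*X (O(X) = -4*(2*X + 5) = -4*(5 + 2*X) = -20 - 8*X)
d(Q, q) = 7 - Q**2 - Q*q (d(Q, q) = 7 - (Q*Q + Q*q) = 7 - (Q**2 + Q*q) = 7 + (-Q**2 - Q*q) = 7 - Q**2 - Q*q)
(d(O(1), n) - 398)**2 = ((7 - (-20 - 8*1)**2 - 1*(-20 - 8*1)*3) - 398)**2 = ((7 - (-20 - 8)**2 - 1*(-20 - 8)*3) - 398)**2 = ((7 - 1*(-28)**2 - 1*(-28)*3) - 398)**2 = ((7 - 1*784 + 84) - 398)**2 = ((7 - 784 + 84) - 398)**2 = (-693 - 398)**2 = (-1091)**2 = 1190281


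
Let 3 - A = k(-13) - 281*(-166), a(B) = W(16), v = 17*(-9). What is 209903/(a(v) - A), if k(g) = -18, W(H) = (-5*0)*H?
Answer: 209903/46625 ≈ 4.5019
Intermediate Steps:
W(H) = 0 (W(H) = 0*H = 0)
v = -153
a(B) = 0
A = -46625 (A = 3 - (-18 - 281*(-166)) = 3 - (-18 + 46646) = 3 - 1*46628 = 3 - 46628 = -46625)
209903/(a(v) - A) = 209903/(0 - 1*(-46625)) = 209903/(0 + 46625) = 209903/46625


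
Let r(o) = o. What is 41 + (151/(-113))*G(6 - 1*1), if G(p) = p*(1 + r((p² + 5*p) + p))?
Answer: -37647/113 ≈ -333.16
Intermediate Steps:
G(p) = p*(1 + p² + 6*p) (G(p) = p*(1 + ((p² + 5*p) + p)) = p*(1 + (p² + 6*p)) = p*(1 + p² + 6*p))
41 + (151/(-113))*G(6 - 1*1) = 41 + (151/(-113))*((6 - 1*1)*(1 + (6 - 1*1)*(6 + (6 - 1*1)))) = 41 + (151*(-1/113))*((6 - 1)*(1 + (6 - 1)*(6 + (6 - 1)))) = 41 - 755*(1 + 5*(6 + 5))/113 = 41 - 755*(1 + 5*11)/113 = 41 - 755*(1 + 55)/113 = 41 - 755*56/113 = 41 - 151/113*280 = 41 - 42280/113 = -37647/113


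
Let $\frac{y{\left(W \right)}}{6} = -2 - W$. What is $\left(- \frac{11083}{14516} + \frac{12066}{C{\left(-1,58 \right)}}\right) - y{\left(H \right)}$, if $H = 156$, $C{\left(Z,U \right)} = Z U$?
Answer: $\frac{311177437}{420964} \approx 739.2$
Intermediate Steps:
$C{\left(Z,U \right)} = U Z$
$y{\left(W \right)} = -12 - 6 W$ ($y{\left(W \right)} = 6 \left(-2 - W\right) = -12 - 6 W$)
$\left(- \frac{11083}{14516} + \frac{12066}{C{\left(-1,58 \right)}}\right) - y{\left(H \right)} = \left(- \frac{11083}{14516} + \frac{12066}{58 \left(-1\right)}\right) - \left(-12 - 936\right) = \left(\left(-11083\right) \frac{1}{14516} + \frac{12066}{-58}\right) - \left(-12 - 936\right) = \left(- \frac{11083}{14516} + 12066 \left(- \frac{1}{58}\right)\right) - -948 = \left(- \frac{11083}{14516} - \frac{6033}{29}\right) + 948 = - \frac{87896435}{420964} + 948 = \frac{311177437}{420964}$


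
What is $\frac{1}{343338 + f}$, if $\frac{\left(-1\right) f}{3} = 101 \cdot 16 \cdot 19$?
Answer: $\frac{1}{251226} \approx 3.9805 \cdot 10^{-6}$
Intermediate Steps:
$f = -92112$ ($f = - 3 \cdot 101 \cdot 16 \cdot 19 = - 3 \cdot 1616 \cdot 19 = \left(-3\right) 30704 = -92112$)
$\frac{1}{343338 + f} = \frac{1}{343338 - 92112} = \frac{1}{251226}$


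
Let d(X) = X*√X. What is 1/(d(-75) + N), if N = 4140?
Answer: 92/390255 + 5*I*√3/234153 ≈ 0.00023574 + 3.6985e-5*I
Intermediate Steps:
d(X) = X^(3/2)
1/(d(-75) + N) = 1/((-75)^(3/2) + 4140) = 1/(-375*I*√3 + 4140) = 1/(4140 - 375*I*√3)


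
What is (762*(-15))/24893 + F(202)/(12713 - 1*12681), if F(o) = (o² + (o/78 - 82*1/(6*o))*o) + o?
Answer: 13430022113/10355488 ≈ 1296.9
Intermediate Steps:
F(o) = o + o² + o*(-41/(3*o) + o/78) (F(o) = (o² + (o*(1/78) - 41/(3*o))*o) + o = (o² + (o/78 - 41/(3*o))*o) + o = (o² + (-41/(3*o) + o/78)*o) + o = (o² + o*(-41/(3*o) + o/78)) + o = o + o² + o*(-41/(3*o) + o/78))
(762*(-15))/24893 + F(202)/(12713 - 1*12681) = (762*(-15))/24893 + (-41/3 + 202 + (79/78)*202²)/(12713 - 1*12681) = -11430*1/24893 + (-41/3 + 202 + (79/78)*40804)/(12713 - 12681) = -11430/24893 + (-41/3 + 202 + 1611758/39)/32 = -11430/24893 + (539701/13)*(1/32) = -11430/24893 + 539701/416 = 13430022113/10355488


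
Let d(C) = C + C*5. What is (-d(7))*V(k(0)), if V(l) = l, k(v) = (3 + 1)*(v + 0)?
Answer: 0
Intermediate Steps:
k(v) = 4*v
d(C) = 6*C (d(C) = C + 5*C = 6*C)
(-d(7))*V(k(0)) = (-6*7)*(4*0) = -1*42*0 = -42*0 = 0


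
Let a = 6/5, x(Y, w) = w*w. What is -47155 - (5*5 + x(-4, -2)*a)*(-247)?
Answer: -198972/5 ≈ -39794.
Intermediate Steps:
x(Y, w) = w²
a = 6/5 (a = 6*(⅕) = 6/5 ≈ 1.2000)
-47155 - (5*5 + x(-4, -2)*a)*(-247) = -47155 - (5*5 + (-2)²*(6/5))*(-247) = -47155 - (25 + 4*(6/5))*(-247) = -47155 - (25 + 24/5)*(-247) = -47155 - 149*(-247)/5 = -47155 - 1*(-36803/5) = -47155 + 36803/5 = -198972/5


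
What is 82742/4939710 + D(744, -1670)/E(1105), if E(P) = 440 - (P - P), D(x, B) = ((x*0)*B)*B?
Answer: 41371/2469855 ≈ 0.016750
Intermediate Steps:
D(x, B) = 0 (D(x, B) = (0*B)*B = 0*B = 0)
E(P) = 440 (E(P) = 440 - 1*0 = 440 + 0 = 440)
82742/4939710 + D(744, -1670)/E(1105) = 82742/4939710 + 0/440 = 82742*(1/4939710) + 0*(1/440) = 41371/2469855 + 0 = 41371/2469855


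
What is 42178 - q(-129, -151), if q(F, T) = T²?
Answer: 19377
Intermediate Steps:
42178 - q(-129, -151) = 42178 - 1*(-151)² = 42178 - 1*22801 = 42178 - 22801 = 19377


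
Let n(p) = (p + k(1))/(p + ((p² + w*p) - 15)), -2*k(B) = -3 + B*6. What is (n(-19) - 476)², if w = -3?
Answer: 133669940881/589824 ≈ 2.2663e+5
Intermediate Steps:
k(B) = 3/2 - 3*B (k(B) = -(-3 + B*6)/2 = -(-3 + 6*B)/2 = 3/2 - 3*B)
n(p) = (-3/2 + p)/(-15 + p² - 2*p) (n(p) = (p + (3/2 - 3*1))/(p + ((p² - 3*p) - 15)) = (p + (3/2 - 3))/(p + (-15 + p² - 3*p)) = (p - 3/2)/(-15 + p² - 2*p) = (-3/2 + p)/(-15 + p² - 2*p))
(n(-19) - 476)² = ((-3/2 - 19)/(-15 + (-19)² - 2*(-19)) - 476)² = (-41/2/(-15 + 361 + 38) - 476)² = (-41/2/384 - 476)² = ((1/384)*(-41/2) - 476)² = (-41/768 - 476)² = (-365609/768)² = 133669940881/589824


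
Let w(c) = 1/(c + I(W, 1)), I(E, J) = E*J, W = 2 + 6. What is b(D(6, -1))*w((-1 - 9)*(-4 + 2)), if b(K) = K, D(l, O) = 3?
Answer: 3/28 ≈ 0.10714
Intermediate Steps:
W = 8
w(c) = 1/(8 + c) (w(c) = 1/(c + 8*1) = 1/(c + 8) = 1/(8 + c))
b(D(6, -1))*w((-1 - 9)*(-4 + 2)) = 3/(8 + (-1 - 9)*(-4 + 2)) = 3/(8 - 10*(-2)) = 3/(8 + 20) = 3/28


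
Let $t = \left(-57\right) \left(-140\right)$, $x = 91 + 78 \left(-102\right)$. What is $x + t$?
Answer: $115$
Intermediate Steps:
$x = -7865$ ($x = 91 - 7956 = -7865$)
$t = 7980$
$x + t = -7865 + 7980 = 115$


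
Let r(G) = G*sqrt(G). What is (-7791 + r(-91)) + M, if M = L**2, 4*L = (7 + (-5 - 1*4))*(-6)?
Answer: -7782 - 91*I*sqrt(91) ≈ -7782.0 - 868.08*I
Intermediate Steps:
L = 3 (L = ((7 + (-5 - 1*4))*(-6))/4 = ((7 + (-5 - 4))*(-6))/4 = ((7 - 9)*(-6))/4 = (-2*(-6))/4 = (1/4)*12 = 3)
M = 9 (M = 3**2 = 9)
r(G) = G**(3/2)
(-7791 + r(-91)) + M = (-7791 + (-91)**(3/2)) + 9 = (-7791 - 91*I*sqrt(91)) + 9 = -7782 - 91*I*sqrt(91)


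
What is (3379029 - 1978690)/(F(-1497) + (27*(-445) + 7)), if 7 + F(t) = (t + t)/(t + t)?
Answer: -1400339/12014 ≈ -116.56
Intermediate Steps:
F(t) = -6 (F(t) = -7 + (t + t)/(t + t) = -7 + (2*t)/((2*t)) = -7 + (2*t)*(1/(2*t)) = -7 + 1 = -6)
(3379029 - 1978690)/(F(-1497) + (27*(-445) + 7)) = (3379029 - 1978690)/(-6 + (27*(-445) + 7)) = 1400339/(-6 + (-12015 + 7)) = 1400339/(-6 - 12008) = 1400339/(-12014) = 1400339*(-1/12014) = -1400339/12014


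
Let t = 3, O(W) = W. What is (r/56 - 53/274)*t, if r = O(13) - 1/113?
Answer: 12534/108367 ≈ 0.11566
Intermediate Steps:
r = 1468/113 (r = 13 - 1/113 = 1468/113 ≈ 12.991)
(r/56 - 53/274)*t = ((1468/113)/56 - 53/274)*3 = ((1468/113)*(1/56) - 53*1/274)*3 = (367/1582 - 53/274)*3 = (4178/108367)*3 = 12534/108367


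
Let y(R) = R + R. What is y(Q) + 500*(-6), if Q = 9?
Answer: -2982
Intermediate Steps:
y(R) = 2*R
y(Q) + 500*(-6) = 2*9 + 500*(-6) = 18 - 3000 = -2982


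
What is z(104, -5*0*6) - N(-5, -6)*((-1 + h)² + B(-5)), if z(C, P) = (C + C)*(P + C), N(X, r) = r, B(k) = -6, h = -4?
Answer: 21746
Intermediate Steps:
z(C, P) = 2*C*(C + P) (z(C, P) = (2*C)*(C + P) = 2*C*(C + P))
z(104, -5*0*6) - N(-5, -6)*((-1 + h)² + B(-5)) = 2*104*(104 - 5*0*6) - (-6)*((-1 - 4)² - 6) = 2*104*(104 + 0*6) - (-6)*((-5)² - 6) = 2*104*(104 + 0) - (-6)*(25 - 6) = 2*104*104 - (-6)*19 = 21632 - 1*(-114) = 21632 + 114 = 21746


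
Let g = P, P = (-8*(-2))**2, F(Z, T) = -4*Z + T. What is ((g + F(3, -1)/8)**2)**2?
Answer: 17149744500625/4096 ≈ 4.1869e+9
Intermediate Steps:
F(Z, T) = T - 4*Z
P = 256 (P = (-4*(-4))**2 = 16**2 = 256)
g = 256
((g + F(3, -1)/8)**2)**2 = ((256 + (-1 - 4*3)/8)**2)**2 = ((256 + (-1 - 12)*(1/8))**2)**2 = ((256 - 13*1/8)**2)**2 = ((256 - 13/8)**2)**2 = ((2035/8)**2)**2 = (4141225/64)**2 = 17149744500625/4096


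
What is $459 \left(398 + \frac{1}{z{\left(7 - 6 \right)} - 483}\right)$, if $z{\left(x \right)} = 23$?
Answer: $\frac{84033261}{460} \approx 1.8268 \cdot 10^{5}$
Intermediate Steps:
$459 \left(398 + \frac{1}{z{\left(7 - 6 \right)} - 483}\right) = 459 \left(398 + \frac{1}{23 - 483}\right) = 459 \left(398 + \frac{1}{-460}\right) = 459 \left(398 - \frac{1}{460}\right) = 459 \cdot \frac{183079}{460} = \frac{84033261}{460}$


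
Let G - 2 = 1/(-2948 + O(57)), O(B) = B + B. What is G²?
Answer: 32114889/8031556 ≈ 3.9986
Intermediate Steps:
O(B) = 2*B
G = 5667/2834 (G = 2 + 1/(-2948 + 2*57) = 2 + 1/(-2948 + 114) = 2 + 1/(-2834) = 2 - 1/2834 = 5667/2834 ≈ 1.9996)
G² = (5667/2834)² = 32114889/8031556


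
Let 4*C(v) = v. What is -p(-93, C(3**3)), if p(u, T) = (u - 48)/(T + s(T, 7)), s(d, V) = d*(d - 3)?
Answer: 752/171 ≈ 4.3977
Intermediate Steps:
s(d, V) = d*(-3 + d)
C(v) = v/4
p(u, T) = (-48 + u)/(T + T*(-3 + T)) (p(u, T) = (u - 48)/(T + T*(-3 + T)) = (-48 + u)/(T + T*(-3 + T)))
-p(-93, C(3**3)) = -(-48 - 93)/(((1/4)*3**3)*(-2 + (1/4)*3**3)) = -(-141)/(((1/4)*27)*(-2 + (1/4)*27)) = -(-141)/(27/4*(-2 + 27/4)) = -4*(-141)/(27*19/4) = -4*4*(-141)/(27*19) = -1*(-752/171) = 752/171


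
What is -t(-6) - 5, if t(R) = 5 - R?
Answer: -16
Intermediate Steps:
-t(-6) - 5 = -(5 - 1*(-6)) - 5 = -(5 + 6) - 5 = -1*11 - 5 = -11 - 5 = -16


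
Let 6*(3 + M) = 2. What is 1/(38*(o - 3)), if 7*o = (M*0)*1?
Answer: -1/114 ≈ -0.0087719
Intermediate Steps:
M = -8/3 (M = -3 + (⅙)*2 = -3 + ⅓ = -8/3 ≈ -2.6667)
o = 0 (o = (-8/3*0*1)/7 = (0*1)/7 = (⅐)*0 = 0)
1/(38*(o - 3)) = 1/(38*(0 - 3)) = 1/(38*(-3)) = 1/(-114) = -1/114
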